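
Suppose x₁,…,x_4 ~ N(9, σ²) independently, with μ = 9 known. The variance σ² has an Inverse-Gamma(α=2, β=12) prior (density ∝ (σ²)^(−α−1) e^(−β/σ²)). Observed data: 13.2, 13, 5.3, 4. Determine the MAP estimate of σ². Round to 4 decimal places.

σ̂²_MAP = 9.6330

Sum of squared deviations about the known mean: SS = (13.2−9)² + (13−9)² + (5.3−9)² + (4−9)² = 72.33.
The Normal likelihood contributes (σ²)^(−n/2) exp(−SS/(2σ²)), so the posterior is Inverse-Gamma(α + n/2, β + SS/2) = Inverse-Gamma(4, 48.165).
The mode of Inverse-Gamma(a, b) is b/(a+1) = 48.165/5 ≈ 9.6330.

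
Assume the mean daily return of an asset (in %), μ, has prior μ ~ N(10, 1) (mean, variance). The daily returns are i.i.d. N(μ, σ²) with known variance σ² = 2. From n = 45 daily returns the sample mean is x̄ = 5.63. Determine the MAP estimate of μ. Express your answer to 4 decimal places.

μ̂_MAP = 5.8160

n = 45, x̄ = 5.63.
For a Normal prior and Normal likelihood with known variance, the posterior is Normal; its mode equals its mean, the precision-weighted average.
Prior precision 1/σ₀² = 1/1 = 1; data precision n/σ² = 45/2 = 22.5.
μ̂ = (1·10 + 22.5·5.63) / (1 + 22.5) = 136.675/23.5 = 5467/940 ≈ 5.8160.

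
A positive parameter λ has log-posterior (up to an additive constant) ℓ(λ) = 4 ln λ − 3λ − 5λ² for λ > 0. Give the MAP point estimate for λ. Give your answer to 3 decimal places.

ℓ'(λ) = 4/λ − 3 − 10λ. Setting this to zero and multiplying by λ: 10λ² + 3λ − 4 = 0.
λ = (−3 + √(3² + 4·10·4)) / (2·10) = (−3 + √169) / 20 = (−3 + 13)/20 = 1/2.
ℓ''(λ) = −4/λ² − 10 < 0, confirming a maximum.

λ̂_MAP = 0.500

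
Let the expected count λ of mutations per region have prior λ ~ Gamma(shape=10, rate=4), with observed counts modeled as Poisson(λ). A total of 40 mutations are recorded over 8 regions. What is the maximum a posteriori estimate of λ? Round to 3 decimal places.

λ̂_MAP = 4.083

Σxᵢ = 40, n = 8.
Posterior ∝ λ^9e^(−4λ) · λ^40e^(−8λ) = λ^49e^(−12λ), i.e. Gamma(shape=50, rate=12).
The mode of a Gamma(a, b) with a ≥ 1 (shape–rate) is (a−1)/b = 49/12 ≈ 4.083.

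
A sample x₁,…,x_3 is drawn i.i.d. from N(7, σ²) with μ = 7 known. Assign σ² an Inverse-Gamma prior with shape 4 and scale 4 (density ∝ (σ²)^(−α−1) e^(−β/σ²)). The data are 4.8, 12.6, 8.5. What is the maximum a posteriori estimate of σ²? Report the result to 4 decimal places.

Sum of squared deviations about the known mean: SS = (4.8−7)² + (12.6−7)² + (8.5−7)² = 38.45.
The Normal likelihood contributes (σ²)^(−n/2) exp(−SS/(2σ²)), so the posterior is Inverse-Gamma(α + n/2, β + SS/2) = Inverse-Gamma(5.5, 23.225).
The mode of Inverse-Gamma(a, b) is b/(a+1) = 23.225/6.5 ≈ 3.5731.

σ̂²_MAP = 3.5731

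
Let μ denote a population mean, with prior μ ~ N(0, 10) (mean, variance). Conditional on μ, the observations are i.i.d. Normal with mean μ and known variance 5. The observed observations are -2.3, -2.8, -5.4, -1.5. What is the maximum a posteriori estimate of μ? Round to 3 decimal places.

n = 4; x̄ = ((-2.3) + (-2.8) + (-5.4) + (-1.5))/4 = -12/4 = -3.
For a Normal prior and Normal likelihood with known variance, the posterior is Normal; its mode equals its mean, the precision-weighted average.
Prior precision 1/σ₀² = 1/10 = 0.1; data precision n/σ² = 4/5 = 0.8.
μ̂ = (0.1·0 + 0.8·(-3)) / (0.1 + 0.8) = (-2.4)/0.9 = -8/3 ≈ -2.667.

μ̂_MAP = -2.667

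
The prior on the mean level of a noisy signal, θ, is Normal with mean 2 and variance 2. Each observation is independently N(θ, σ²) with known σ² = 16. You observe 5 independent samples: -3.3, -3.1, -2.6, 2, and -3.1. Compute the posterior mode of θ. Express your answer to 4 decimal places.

n = 5; x̄ = ((-3.3) + (-3.1) + (-2.6) + 2 + (-3.1))/5 = -10.1/5 = -2.02.
For a Normal prior and Normal likelihood with known variance, the posterior is Normal; its mode equals its mean, the precision-weighted average.
Prior precision 1/σ₀² = 1/2 = 0.5; data precision n/σ² = 5/16 = 0.3125.
θ̂ = (0.5·2 + 0.3125·(-2.02)) / (0.5 + 0.3125) = 0.36875/0.8125 = 59/130 ≈ 0.4538.

θ̂_MAP = 0.4538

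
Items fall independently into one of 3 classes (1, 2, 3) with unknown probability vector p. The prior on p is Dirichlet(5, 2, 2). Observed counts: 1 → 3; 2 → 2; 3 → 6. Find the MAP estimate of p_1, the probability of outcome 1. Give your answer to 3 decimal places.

The posterior is Dirichlet(αᵢ + nᵢ) = Dirichlet(8, 4, 8).
For a Dirichlet(a₁,…,a_K) with all aᵢ > 1, the mode has j-th component (aⱼ − 1)/(Σaᵢ − K).
Here Σaᵢ = 20 and K = 3, so p_1 = (8 − 1)/(20 − 3) = 7/17 ≈ 0.412.

MAP estimate: 0.412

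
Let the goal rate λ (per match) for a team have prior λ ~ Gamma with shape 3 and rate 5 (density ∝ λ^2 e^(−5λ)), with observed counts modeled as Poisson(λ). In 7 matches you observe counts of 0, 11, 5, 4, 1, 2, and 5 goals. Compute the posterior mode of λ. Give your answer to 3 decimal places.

λ̂_MAP = 2.500

Σxᵢ = 0+11+5+4+1+2+5 = 28, with n = 7.
Posterior ∝ λ^2e^(−5λ) · λ^28e^(−7λ) = λ^30e^(−12λ), i.e. Gamma(shape=31, rate=12).
The mode of a Gamma(a, b) with a ≥ 1 (shape–rate) is (a−1)/b = 30/12 ≈ 2.500.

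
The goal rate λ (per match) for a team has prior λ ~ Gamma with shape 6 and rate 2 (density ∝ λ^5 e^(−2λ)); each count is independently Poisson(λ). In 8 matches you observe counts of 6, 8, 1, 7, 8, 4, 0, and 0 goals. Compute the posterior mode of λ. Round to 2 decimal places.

Σxᵢ = 6+8+1+7+8+4+0+0 = 34, with n = 8.
Posterior ∝ λ^5e^(−2λ) · λ^34e^(−8λ) = λ^39e^(−10λ), i.e. Gamma(shape=40, rate=10).
The mode of a Gamma(a, b) with a ≥ 1 (shape–rate) is (a−1)/b = 39/10 ≈ 3.90.

λ̂_MAP = 3.90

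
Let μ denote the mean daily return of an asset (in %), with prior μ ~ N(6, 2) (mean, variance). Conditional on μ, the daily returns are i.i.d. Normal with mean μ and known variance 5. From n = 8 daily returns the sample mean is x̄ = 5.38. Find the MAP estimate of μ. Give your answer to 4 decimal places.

n = 8, x̄ = 5.38.
For a Normal prior and Normal likelihood with known variance, the posterior is Normal; its mode equals its mean, the precision-weighted average.
Prior precision 1/σ₀² = 1/2 = 0.5; data precision n/σ² = 8/5 = 1.6.
μ̂ = (0.5·6 + 1.6·5.38) / (0.5 + 1.6) = 11.608/2.1 = 2902/525 ≈ 5.5276.

μ̂_MAP = 5.5276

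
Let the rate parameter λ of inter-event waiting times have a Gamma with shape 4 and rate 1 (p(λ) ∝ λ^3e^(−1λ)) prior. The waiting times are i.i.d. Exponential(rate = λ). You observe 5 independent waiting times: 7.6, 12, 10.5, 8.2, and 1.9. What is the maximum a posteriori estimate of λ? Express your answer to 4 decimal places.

λ̂_MAP = 0.1942

The Exponential(rate=λ) likelihood is ∝ λ^n e^(−λΣtᵢ). Here n = 5 and Σtᵢ = 7.6 + 12 + 10.5 + 8.2 + 1.9 = 40.2.
Posterior ∝ λ^3e^(−1λ) · λ^5e^(−40.2λ) = λ^8e^(−41.2λ), i.e. Gamma(9, 41.2).
Mode = (a−1)/b = 8/41.2 ≈ 0.1942.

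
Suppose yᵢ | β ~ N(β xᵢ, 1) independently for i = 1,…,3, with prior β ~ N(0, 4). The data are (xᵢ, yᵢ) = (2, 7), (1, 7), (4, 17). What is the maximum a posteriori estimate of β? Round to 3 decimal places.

log p(β | y) = −Σ(yᵢ − βxᵢ)²/(2·1) − β²/(2·4) + const.
Setting the derivative to zero: Σxᵢ(yᵢ − βxᵢ)/1 − β/4 = 0, so β = Σxᵢyᵢ / (Σxᵢ² + σ²/τ²).
Σxᵢyᵢ = 2·7 + 1·7 + 4·17 = 89; Σxᵢ² = 21; σ²/τ² = 0.25.
β̂_MAP = 89 / (21 + 0.25) = 89/21.25 ≈ 4.188.

β̂_MAP = 4.188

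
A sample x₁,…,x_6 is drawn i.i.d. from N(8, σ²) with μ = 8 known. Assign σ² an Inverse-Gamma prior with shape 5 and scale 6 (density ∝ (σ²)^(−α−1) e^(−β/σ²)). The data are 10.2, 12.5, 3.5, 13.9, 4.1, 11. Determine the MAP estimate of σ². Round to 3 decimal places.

σ̂²_MAP = 6.464

Sum of squared deviations about the known mean: SS = (10.2−8)² + (12.5−8)² + (3.5−8)² + (13.9−8)² + (4.1−8)² + (11−8)² = 104.36.
The Normal likelihood contributes (σ²)^(−n/2) exp(−SS/(2σ²)), so the posterior is Inverse-Gamma(α + n/2, β + SS/2) = Inverse-Gamma(8, 58.18).
The mode of Inverse-Gamma(a, b) is b/(a+1) = 58.18/9 ≈ 6.464.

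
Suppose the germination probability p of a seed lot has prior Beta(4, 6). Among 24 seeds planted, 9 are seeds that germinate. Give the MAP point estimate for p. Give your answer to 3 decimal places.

Prior: Beta(4, 6).
Data: 9 successes in 24 trials. The binomial likelihood contributes p^9(1−p)^15, so the posterior is Beta(4+9, 6+15) = Beta(13, 21).
For Beta(a, b) with a, b > 1 the mode is (a−1)/(a+b−2) = 12/32 ≈ 0.375.

p̂_MAP = 0.375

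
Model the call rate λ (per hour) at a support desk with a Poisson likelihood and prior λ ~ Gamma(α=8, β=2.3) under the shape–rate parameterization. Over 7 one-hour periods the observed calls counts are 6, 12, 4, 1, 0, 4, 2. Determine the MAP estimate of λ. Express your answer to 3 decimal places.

λ̂_MAP = 3.871

Σxᵢ = 6+12+4+1+0+4+2 = 29, with n = 7.
Posterior ∝ λ^7e^(−2.3λ) · λ^29e^(−7λ) = λ^36e^(−9.3λ), i.e. Gamma(shape=37, rate=9.3).
The mode of a Gamma(a, b) with a ≥ 1 (shape–rate) is (a−1)/b = 36/9.3 ≈ 3.871.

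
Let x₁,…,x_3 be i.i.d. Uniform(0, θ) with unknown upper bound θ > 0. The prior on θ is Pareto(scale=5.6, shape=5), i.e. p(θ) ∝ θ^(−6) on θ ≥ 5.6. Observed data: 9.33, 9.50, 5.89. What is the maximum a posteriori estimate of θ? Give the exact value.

θ̂_MAP = 9.50

The Uniform(0, θ) likelihood is θ^(−n) for θ ≥ max(xᵢ), zero otherwise. Here max(xᵢ) = 9.50.
Posterior ∝ θ^(−6) · θ^(−3) = θ^(−9) on θ ≥ max(5.6, 9.50) = 9.50.
This density is strictly decreasing in θ, so the posterior mode lies at the lower boundary of the support.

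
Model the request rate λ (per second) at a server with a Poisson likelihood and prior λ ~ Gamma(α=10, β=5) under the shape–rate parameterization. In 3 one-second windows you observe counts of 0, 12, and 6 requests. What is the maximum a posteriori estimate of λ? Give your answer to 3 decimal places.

λ̂_MAP = 3.375

Σxᵢ = 0+12+6 = 18, with n = 3.
Posterior ∝ λ^9e^(−5λ) · λ^18e^(−3λ) = λ^27e^(−8λ), i.e. Gamma(shape=28, rate=8).
The mode of a Gamma(a, b) with a ≥ 1 (shape–rate) is (a−1)/b = 27/8 ≈ 3.375.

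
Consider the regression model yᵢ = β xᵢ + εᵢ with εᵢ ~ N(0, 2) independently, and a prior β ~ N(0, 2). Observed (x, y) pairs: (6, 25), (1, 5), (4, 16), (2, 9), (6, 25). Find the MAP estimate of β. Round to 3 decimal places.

log p(β | y) = −Σ(yᵢ − βxᵢ)²/(2·2) − β²/(2·2) + const.
Setting the derivative to zero: Σxᵢ(yᵢ − βxᵢ)/2 − β/2 = 0, so β = Σxᵢyᵢ / (Σxᵢ² + σ²/τ²).
Σxᵢyᵢ = 6·25 + 1·5 + 4·16 + 2·9 + 6·25 = 387; Σxᵢ² = 93; σ²/τ² = 1.
β̂_MAP = 387 / (93 + 1) = 387/94 ≈ 4.117.

β̂_MAP = 4.117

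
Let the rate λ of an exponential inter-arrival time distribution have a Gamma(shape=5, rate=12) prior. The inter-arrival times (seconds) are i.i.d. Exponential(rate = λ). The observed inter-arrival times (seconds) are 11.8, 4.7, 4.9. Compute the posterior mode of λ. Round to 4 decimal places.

λ̂_MAP = 0.2096

The Exponential(rate=λ) likelihood is ∝ λ^n e^(−λΣtᵢ). Here n = 3 and Σtᵢ = 11.8 + 4.7 + 4.9 = 21.4.
Posterior ∝ λ^4e^(−12λ) · λ^3e^(−21.4λ) = λ^7e^(−33.4λ), i.e. Gamma(8, 33.4).
Mode = (a−1)/b = 7/33.4 ≈ 0.2096.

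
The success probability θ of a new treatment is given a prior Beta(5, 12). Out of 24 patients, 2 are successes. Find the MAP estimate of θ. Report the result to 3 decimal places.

θ̂_MAP = 0.154

Prior: Beta(5, 12).
Data: 2 successes in 24 trials. The binomial likelihood contributes θ^2(1−θ)^22, so the posterior is Beta(5+2, 12+22) = Beta(7, 34).
For Beta(a, b) with a, b > 1 the mode is (a−1)/(a+b−2) = 6/39 ≈ 0.154.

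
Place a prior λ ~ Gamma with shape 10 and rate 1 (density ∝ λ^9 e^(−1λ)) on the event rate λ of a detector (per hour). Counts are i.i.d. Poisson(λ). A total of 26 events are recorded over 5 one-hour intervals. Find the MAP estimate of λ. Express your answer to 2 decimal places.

Σxᵢ = 26, n = 5.
Posterior ∝ λ^9e^(−1λ) · λ^26e^(−5λ) = λ^35e^(−6λ), i.e. Gamma(shape=36, rate=6).
The mode of a Gamma(a, b) with a ≥ 1 (shape–rate) is (a−1)/b = 35/6 ≈ 5.83.

λ̂_MAP = 5.83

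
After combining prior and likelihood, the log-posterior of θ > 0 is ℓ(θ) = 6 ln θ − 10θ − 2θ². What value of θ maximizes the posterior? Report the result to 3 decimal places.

θ̂_MAP = 0.500

ℓ'(θ) = 6/θ − 10 − 4θ. Setting this to zero and multiplying by θ: 4θ² + 10θ − 6 = 0.
θ = (−10 + √(10² + 4·4·6)) / (2·4) = (−10 + √196) / 8 = (−10 + 14)/8 = 1/2.
ℓ''(θ) = −6/θ² − 4 < 0, confirming a maximum.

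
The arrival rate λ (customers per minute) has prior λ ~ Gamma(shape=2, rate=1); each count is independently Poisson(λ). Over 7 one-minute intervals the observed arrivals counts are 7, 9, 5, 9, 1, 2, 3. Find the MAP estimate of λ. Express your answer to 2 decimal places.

λ̂_MAP = 4.63

Σxᵢ = 7+9+5+9+1+2+3 = 36, with n = 7.
Posterior ∝ λe^(−1λ) · λ^36e^(−7λ) = λ^37e^(−8λ), i.e. Gamma(shape=38, rate=8).
The mode of a Gamma(a, b) with a ≥ 1 (shape–rate) is (a−1)/b = 37/8 ≈ 4.63.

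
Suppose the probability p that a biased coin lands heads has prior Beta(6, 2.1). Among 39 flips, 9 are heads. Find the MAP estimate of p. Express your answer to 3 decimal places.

Prior: Beta(6, 2.1).
Data: 9 successes in 39 trials. The binomial likelihood contributes p^9(1−p)^30, so the posterior is Beta(6+9, 2.1+30) = Beta(15, 32.1).
For Beta(a, b) with a, b > 1 the mode is (a−1)/(a+b−2) = 14/45.1 ≈ 0.310.

p̂_MAP = 0.310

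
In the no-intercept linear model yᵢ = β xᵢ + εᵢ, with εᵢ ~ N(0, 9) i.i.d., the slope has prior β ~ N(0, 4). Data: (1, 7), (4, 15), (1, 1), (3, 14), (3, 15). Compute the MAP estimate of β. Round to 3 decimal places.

β̂_MAP = 4.052

log p(β | y) = −Σ(yᵢ − βxᵢ)²/(2·9) − β²/(2·4) + const.
Setting the derivative to zero: Σxᵢ(yᵢ − βxᵢ)/9 − β/4 = 0, so β = Σxᵢyᵢ / (Σxᵢ² + σ²/τ²).
Σxᵢyᵢ = 1·7 + 4·15 + 1·1 + 3·14 + 3·15 = 155; Σxᵢ² = 36; σ²/τ² = 2.25.
β̂_MAP = 155 / (36 + 2.25) = 155/38.25 ≈ 4.052.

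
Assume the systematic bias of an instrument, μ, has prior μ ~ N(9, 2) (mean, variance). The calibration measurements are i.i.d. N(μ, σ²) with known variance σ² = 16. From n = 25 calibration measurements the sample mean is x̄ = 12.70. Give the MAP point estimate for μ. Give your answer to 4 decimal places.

n = 25, x̄ = 12.70.
For a Normal prior and Normal likelihood with known variance, the posterior is Normal; its mode equals its mean, the precision-weighted average.
Prior precision 1/σ₀² = 1/2 = 0.5; data precision n/σ² = 25/16 = 1.5625.
μ̂ = (0.5·9 + 1.5625·12.7) / (0.5 + 1.5625) = 24.34375/2.0625 = 779/66 ≈ 11.8030.

μ̂_MAP = 11.8030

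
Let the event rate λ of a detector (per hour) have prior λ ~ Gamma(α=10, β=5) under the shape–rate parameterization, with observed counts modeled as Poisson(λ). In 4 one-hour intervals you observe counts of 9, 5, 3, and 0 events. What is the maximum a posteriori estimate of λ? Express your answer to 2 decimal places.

λ̂_MAP = 2.89

Σxᵢ = 9+5+3+0 = 17, with n = 4.
Posterior ∝ λ^9e^(−5λ) · λ^17e^(−4λ) = λ^26e^(−9λ), i.e. Gamma(shape=27, rate=9).
The mode of a Gamma(a, b) with a ≥ 1 (shape–rate) is (a−1)/b = 26/9 ≈ 2.89.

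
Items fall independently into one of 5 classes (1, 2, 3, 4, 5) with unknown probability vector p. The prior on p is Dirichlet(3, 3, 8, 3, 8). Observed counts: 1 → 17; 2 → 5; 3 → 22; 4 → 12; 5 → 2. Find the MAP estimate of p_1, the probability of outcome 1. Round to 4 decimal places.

The posterior is Dirichlet(αᵢ + nᵢ) = Dirichlet(20, 8, 30, 15, 10).
For a Dirichlet(a₁,…,a_K) with all aᵢ > 1, the mode has j-th component (aⱼ − 1)/(Σaᵢ − K).
Here Σaᵢ = 83 and K = 5, so p_1 = (20 − 1)/(83 − 5) = 19/78 ≈ 0.2436.

MAP estimate: 0.2436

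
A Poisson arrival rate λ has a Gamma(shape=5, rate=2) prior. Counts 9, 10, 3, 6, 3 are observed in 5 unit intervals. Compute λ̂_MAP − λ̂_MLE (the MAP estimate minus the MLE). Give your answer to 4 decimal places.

Σxᵢ = 31. Posterior is Gamma(36, 7); MAP = (36−1)/7 = 35/7 ≈ 5.00000.
MLE = x̄ = 31/5 ≈ 6.20000.
Difference = 35/7 − 31/5 = -6/5 ≈ -1.2000.

MAP − MLE = -1.2000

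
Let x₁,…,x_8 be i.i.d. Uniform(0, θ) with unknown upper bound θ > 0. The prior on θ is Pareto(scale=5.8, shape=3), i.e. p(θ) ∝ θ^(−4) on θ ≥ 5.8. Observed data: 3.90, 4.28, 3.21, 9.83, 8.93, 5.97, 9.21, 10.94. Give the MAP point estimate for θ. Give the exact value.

θ̂_MAP = 10.94

The Uniform(0, θ) likelihood is θ^(−n) for θ ≥ max(xᵢ), zero otherwise. Here max(xᵢ) = 10.94.
Posterior ∝ θ^(−4) · θ^(−8) = θ^(−12) on θ ≥ max(5.8, 10.94) = 10.94.
This density is strictly decreasing in θ, so the posterior mode lies at the lower boundary of the support.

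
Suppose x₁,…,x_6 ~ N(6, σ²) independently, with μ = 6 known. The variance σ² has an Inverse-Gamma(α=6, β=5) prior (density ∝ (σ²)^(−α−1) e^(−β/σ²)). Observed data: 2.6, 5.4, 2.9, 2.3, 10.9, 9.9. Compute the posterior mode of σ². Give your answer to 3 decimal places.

Sum of squared deviations about the known mean: SS = (2.6−6)² + (5.4−6)² + (2.9−6)² + (2.3−6)² + (10.9−6)² + (9.9−6)² = 74.44.
The Normal likelihood contributes (σ²)^(−n/2) exp(−SS/(2σ²)), so the posterior is Inverse-Gamma(α + n/2, β + SS/2) = Inverse-Gamma(9, 42.22).
The mode of Inverse-Gamma(a, b) is b/(a+1) = 42.22/10 ≈ 4.222.

σ̂²_MAP = 4.222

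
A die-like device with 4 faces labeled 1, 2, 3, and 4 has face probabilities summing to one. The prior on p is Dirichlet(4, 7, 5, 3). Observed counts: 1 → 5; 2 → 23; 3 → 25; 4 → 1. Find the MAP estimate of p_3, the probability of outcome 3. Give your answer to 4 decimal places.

The posterior is Dirichlet(αᵢ + nᵢ) = Dirichlet(9, 30, 30, 4).
For a Dirichlet(a₁,…,a_K) with all aᵢ > 1, the mode has j-th component (aⱼ − 1)/(Σaᵢ − K).
Here Σaᵢ = 73 and K = 4, so p_3 = (30 − 1)/(73 − 4) = 29/69 ≈ 0.4203.

MAP estimate: 0.4203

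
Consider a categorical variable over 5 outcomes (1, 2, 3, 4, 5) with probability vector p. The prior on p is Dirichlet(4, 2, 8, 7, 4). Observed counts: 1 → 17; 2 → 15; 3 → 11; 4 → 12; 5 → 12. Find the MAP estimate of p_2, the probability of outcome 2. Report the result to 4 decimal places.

MAP estimate: 0.1839

The posterior is Dirichlet(αᵢ + nᵢ) = Dirichlet(21, 17, 19, 19, 16).
For a Dirichlet(a₁,…,a_K) with all aᵢ > 1, the mode has j-th component (aⱼ − 1)/(Σaᵢ − K).
Here Σaᵢ = 92 and K = 5, so p_2 = (17 − 1)/(92 − 5) = 16/87 ≈ 0.1839.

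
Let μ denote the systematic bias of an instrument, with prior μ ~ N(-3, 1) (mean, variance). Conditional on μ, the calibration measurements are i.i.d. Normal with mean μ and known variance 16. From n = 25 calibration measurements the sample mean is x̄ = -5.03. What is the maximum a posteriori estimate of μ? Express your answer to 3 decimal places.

n = 25, x̄ = -5.03.
For a Normal prior and Normal likelihood with known variance, the posterior is Normal; its mode equals its mean, the precision-weighted average.
Prior precision 1/σ₀² = 1/1 = 1; data precision n/σ² = 25/16 = 1.5625.
μ̂ = (1·(-3) + 1.5625·(-5.03)) / (1 + 1.5625) = (-10.859375)/2.5625 = -695/164 ≈ -4.238.

μ̂_MAP = -4.238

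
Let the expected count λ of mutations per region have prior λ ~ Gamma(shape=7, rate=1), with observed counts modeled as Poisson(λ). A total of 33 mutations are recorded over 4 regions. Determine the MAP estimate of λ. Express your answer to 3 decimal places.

Σxᵢ = 33, n = 4.
Posterior ∝ λ^6e^(−1λ) · λ^33e^(−4λ) = λ^39e^(−5λ), i.e. Gamma(shape=40, rate=5).
The mode of a Gamma(a, b) with a ≥ 1 (shape–rate) is (a−1)/b = 39/5 ≈ 7.800.

λ̂_MAP = 7.800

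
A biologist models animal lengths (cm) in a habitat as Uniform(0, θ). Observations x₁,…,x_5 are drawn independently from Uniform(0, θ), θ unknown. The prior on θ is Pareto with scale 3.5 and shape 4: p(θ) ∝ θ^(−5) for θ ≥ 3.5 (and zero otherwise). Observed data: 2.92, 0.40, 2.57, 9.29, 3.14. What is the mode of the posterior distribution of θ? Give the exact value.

θ̂_MAP = 9.29

The Uniform(0, θ) likelihood is θ^(−n) for θ ≥ max(xᵢ), zero otherwise. Here max(xᵢ) = 9.29.
Posterior ∝ θ^(−5) · θ^(−5) = θ^(−10) on θ ≥ max(3.5, 9.29) = 9.29.
This density is strictly decreasing in θ, so the posterior mode lies at the lower boundary of the support.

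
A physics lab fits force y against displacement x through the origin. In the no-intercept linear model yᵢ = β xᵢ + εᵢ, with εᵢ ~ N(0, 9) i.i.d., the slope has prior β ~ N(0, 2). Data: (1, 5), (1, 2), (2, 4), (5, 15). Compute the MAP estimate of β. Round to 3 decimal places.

β̂_MAP = 2.535

log p(β | y) = −Σ(yᵢ − βxᵢ)²/(2·9) − β²/(2·2) + const.
Setting the derivative to zero: Σxᵢ(yᵢ − βxᵢ)/9 − β/2 = 0, so β = Σxᵢyᵢ / (Σxᵢ² + σ²/τ²).
Σxᵢyᵢ = 1·5 + 1·2 + 2·4 + 5·15 = 90; Σxᵢ² = 31; σ²/τ² = 4.5.
β̂_MAP = 90 / (31 + 4.5) = 90/35.5 ≈ 2.535.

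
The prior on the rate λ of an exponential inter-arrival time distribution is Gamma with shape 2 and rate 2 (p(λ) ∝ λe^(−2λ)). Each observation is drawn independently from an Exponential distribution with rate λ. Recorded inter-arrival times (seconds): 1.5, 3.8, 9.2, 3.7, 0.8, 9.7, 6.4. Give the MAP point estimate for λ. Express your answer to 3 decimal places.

The Exponential(rate=λ) likelihood is ∝ λ^n e^(−λΣtᵢ). Here n = 7 and Σtᵢ = 1.5 + 3.8 + 9.2 + 3.7 + 0.8 + 9.7 + 6.4 = 35.1.
Posterior ∝ λe^(−2λ) · λ^7e^(−35.1λ) = λ^8e^(−37.1λ), i.e. Gamma(9, 37.1).
Mode = (a−1)/b = 8/37.1 ≈ 0.216.

λ̂_MAP = 0.216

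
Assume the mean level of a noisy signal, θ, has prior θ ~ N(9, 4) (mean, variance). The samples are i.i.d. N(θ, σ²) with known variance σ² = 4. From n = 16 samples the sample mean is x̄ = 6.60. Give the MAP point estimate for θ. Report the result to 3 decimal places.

n = 16, x̄ = 6.60.
For a Normal prior and Normal likelihood with known variance, the posterior is Normal; its mode equals its mean, the precision-weighted average.
Prior precision 1/σ₀² = 1/4 = 0.25; data precision n/σ² = 16/4 = 4.
θ̂ = (0.25·9 + 4·6.6) / (0.25 + 4) = 28.65/4.25 = 573/85 ≈ 6.741.

θ̂_MAP = 6.741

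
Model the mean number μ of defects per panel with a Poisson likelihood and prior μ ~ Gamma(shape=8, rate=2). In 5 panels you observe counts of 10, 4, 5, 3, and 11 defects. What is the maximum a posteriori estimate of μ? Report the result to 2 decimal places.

Σxᵢ = 10+4+5+3+11 = 33, with n = 5.
Posterior ∝ μ^7e^(−2μ) · μ^33e^(−5μ) = μ^40e^(−7μ), i.e. Gamma(shape=41, rate=7).
The mode of a Gamma(a, b) with a ≥ 1 (shape–rate) is (a−1)/b = 40/7 ≈ 5.71.

μ̂_MAP = 5.71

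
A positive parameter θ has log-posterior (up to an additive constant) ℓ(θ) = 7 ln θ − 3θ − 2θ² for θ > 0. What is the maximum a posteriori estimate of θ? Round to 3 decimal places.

θ̂_MAP = 1.000

ℓ'(θ) = 7/θ − 3 − 4θ. Setting this to zero and multiplying by θ: 4θ² + 3θ − 7 = 0.
θ = (−3 + √(3² + 4·4·7)) / (2·4) = (−3 + √121) / 8 = (−3 + 11)/8 = 1.
ℓ''(θ) = −7/θ² − 4 < 0, confirming a maximum.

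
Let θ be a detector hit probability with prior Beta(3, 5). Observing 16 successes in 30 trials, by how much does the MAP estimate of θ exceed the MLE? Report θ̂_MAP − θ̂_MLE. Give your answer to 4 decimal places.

Posterior is Beta(19, 19); MAP = (19−1)/(38−2) = 18/36 ≈ 0.50000.
MLE ignores the prior: θ̂_MLE = k/n = 16/30 ≈ 0.53333.
Difference = 18/36 − 16/30 = -1/30 ≈ -0.0333.

MAP − MLE = -0.0333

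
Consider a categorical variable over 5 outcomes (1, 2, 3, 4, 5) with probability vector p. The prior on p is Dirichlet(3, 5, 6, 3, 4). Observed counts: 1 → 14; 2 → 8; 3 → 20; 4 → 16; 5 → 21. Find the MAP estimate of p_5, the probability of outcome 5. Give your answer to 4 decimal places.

MAP estimate: 0.2526

The posterior is Dirichlet(αᵢ + nᵢ) = Dirichlet(17, 13, 26, 19, 25).
For a Dirichlet(a₁,…,a_K) with all aᵢ > 1, the mode has j-th component (aⱼ − 1)/(Σaᵢ − K).
Here Σaᵢ = 100 and K = 5, so p_5 = (25 − 1)/(100 − 5) = 24/95 ≈ 0.2526.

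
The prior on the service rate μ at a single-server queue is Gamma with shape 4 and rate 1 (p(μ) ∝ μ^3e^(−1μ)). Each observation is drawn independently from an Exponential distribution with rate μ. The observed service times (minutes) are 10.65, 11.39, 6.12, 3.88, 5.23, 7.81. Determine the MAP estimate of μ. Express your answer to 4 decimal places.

μ̂_MAP = 0.1953

The Exponential(rate=μ) likelihood is ∝ μ^n e^(−μΣtᵢ). Here n = 6 and Σtᵢ = 10.65 + 11.39 + 6.12 + 3.88 + 5.23 + 7.81 = 45.08.
Posterior ∝ μ^3e^(−1μ) · μ^6e^(−45.08μ) = μ^9e^(−46.08μ), i.e. Gamma(10, 46.08).
Mode = (a−1)/b = 9/46.08 ≈ 0.1953.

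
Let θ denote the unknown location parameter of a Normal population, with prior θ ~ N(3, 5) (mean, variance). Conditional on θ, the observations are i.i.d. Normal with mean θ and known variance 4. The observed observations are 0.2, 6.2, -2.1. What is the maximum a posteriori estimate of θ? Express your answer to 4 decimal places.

n = 3; x̄ = (0.2 + 6.2 + (-2.1))/3 = 4.3/3 = 43/30 ≈ 1.4333.
For a Normal prior and Normal likelihood with known variance, the posterior is Normal; its mode equals its mean, the precision-weighted average.
Prior precision 1/σ₀² = 1/5 = 0.2; data precision n/σ² = 3/4 = 0.75.
θ̂ = (0.2·3 + 0.75·(43/30)) / (0.2 + 0.75) = 1.675/0.95 = 67/38 ≈ 1.7632.

θ̂_MAP = 1.7632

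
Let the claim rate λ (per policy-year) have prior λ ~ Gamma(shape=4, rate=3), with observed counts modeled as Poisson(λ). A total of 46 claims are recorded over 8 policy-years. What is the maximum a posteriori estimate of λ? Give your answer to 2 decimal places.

λ̂_MAP = 4.45

Σxᵢ = 46, n = 8.
Posterior ∝ λ^3e^(−3λ) · λ^46e^(−8λ) = λ^49e^(−11λ), i.e. Gamma(shape=50, rate=11).
The mode of a Gamma(a, b) with a ≥ 1 (shape–rate) is (a−1)/b = 49/11 ≈ 4.45.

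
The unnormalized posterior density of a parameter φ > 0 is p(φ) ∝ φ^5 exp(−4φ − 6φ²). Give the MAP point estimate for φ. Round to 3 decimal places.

ℓ'(φ) = 5/φ − 4 − 12φ. Setting this to zero and multiplying by φ: 12φ² + 4φ − 5 = 0.
φ = (−4 + √(4² + 4·12·5)) / (2·12) = (−4 + √256) / 24 = (−4 + 16)/24 = 1/2.
ℓ''(φ) = −5/φ² − 12 < 0, confirming a maximum.

φ̂_MAP = 0.500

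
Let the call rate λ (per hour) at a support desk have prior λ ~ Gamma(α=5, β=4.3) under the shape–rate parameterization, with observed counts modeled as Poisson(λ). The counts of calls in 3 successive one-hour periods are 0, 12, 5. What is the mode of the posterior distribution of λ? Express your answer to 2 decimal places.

Σxᵢ = 0+12+5 = 17, with n = 3.
Posterior ∝ λ^4e^(−4.3λ) · λ^17e^(−3λ) = λ^21e^(−7.3λ), i.e. Gamma(shape=22, rate=7.3).
The mode of a Gamma(a, b) with a ≥ 1 (shape–rate) is (a−1)/b = 21/7.3 ≈ 2.88.

λ̂_MAP = 2.88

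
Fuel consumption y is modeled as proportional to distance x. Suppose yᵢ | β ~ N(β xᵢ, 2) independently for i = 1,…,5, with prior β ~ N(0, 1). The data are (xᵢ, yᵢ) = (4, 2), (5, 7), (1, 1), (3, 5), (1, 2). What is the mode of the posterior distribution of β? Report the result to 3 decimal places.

β̂_MAP = 1.130

log p(β | y) = −Σ(yᵢ − βxᵢ)²/(2·2) − β²/(2·1) + const.
Setting the derivative to zero: Σxᵢ(yᵢ − βxᵢ)/2 − β/1 = 0, so β = Σxᵢyᵢ / (Σxᵢ² + σ²/τ²).
Σxᵢyᵢ = 4·2 + 5·7 + 1·1 + 3·5 + 1·2 = 61; Σxᵢ² = 52; σ²/τ² = 2.
β̂_MAP = 61 / (52 + 2) = 61/54 ≈ 1.130.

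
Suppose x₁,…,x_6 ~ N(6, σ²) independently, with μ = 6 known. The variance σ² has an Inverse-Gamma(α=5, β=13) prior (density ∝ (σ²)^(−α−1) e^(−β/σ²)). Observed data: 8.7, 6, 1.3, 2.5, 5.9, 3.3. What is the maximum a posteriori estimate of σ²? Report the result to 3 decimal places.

Sum of squared deviations about the known mean: SS = (8.7−6)² + (6−6)² + (1.3−6)² + (2.5−6)² + (5.9−6)² + (3.3−6)² = 48.93.
The Normal likelihood contributes (σ²)^(−n/2) exp(−SS/(2σ²)), so the posterior is Inverse-Gamma(α + n/2, β + SS/2) = Inverse-Gamma(8, 37.465).
The mode of Inverse-Gamma(a, b) is b/(a+1) = 37.465/9 ≈ 4.163.

σ̂²_MAP = 4.163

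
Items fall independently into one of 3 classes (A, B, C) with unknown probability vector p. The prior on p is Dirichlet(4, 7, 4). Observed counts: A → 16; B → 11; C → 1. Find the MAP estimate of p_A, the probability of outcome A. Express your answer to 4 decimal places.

The posterior is Dirichlet(αᵢ + nᵢ) = Dirichlet(20, 18, 5).
For a Dirichlet(a₁,…,a_K) with all aᵢ > 1, the mode has j-th component (aⱼ − 1)/(Σaᵢ − K).
Here Σaᵢ = 43 and K = 3, so p_A = (20 − 1)/(43 − 3) = 19/40 ≈ 0.4750.

MAP estimate of p_A = 0.4750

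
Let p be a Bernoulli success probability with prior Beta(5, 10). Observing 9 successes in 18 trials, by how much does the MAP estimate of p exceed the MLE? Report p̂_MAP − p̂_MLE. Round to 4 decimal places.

Posterior is Beta(14, 19); MAP = (14−1)/(33−2) = 13/31 ≈ 0.41935.
MLE ignores the prior: p̂_MLE = k/n = 9/18 ≈ 0.50000.
Difference = 13/31 − 9/18 = -5/62 ≈ -0.0806.

MAP − MLE = -0.0806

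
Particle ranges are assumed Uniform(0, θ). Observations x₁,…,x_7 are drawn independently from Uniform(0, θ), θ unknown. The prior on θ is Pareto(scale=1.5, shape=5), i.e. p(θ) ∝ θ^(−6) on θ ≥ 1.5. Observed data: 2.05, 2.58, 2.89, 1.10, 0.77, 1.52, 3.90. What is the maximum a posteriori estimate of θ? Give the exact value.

θ̂_MAP = 3.90

The Uniform(0, θ) likelihood is θ^(−n) for θ ≥ max(xᵢ), zero otherwise. Here max(xᵢ) = 3.90.
Posterior ∝ θ^(−6) · θ^(−7) = θ^(−13) on θ ≥ max(1.5, 3.90) = 3.90.
This density is strictly decreasing in θ, so the posterior mode lies at the lower boundary of the support.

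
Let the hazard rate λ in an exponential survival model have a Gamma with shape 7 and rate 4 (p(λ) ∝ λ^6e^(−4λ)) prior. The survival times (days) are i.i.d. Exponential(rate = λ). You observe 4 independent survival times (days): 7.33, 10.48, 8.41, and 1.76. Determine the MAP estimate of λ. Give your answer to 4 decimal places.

The Exponential(rate=λ) likelihood is ∝ λ^n e^(−λΣtᵢ). Here n = 4 and Σtᵢ = 7.33 + 10.48 + 8.41 + 1.76 = 27.98.
Posterior ∝ λ^6e^(−4λ) · λ^4e^(−27.98λ) = λ^10e^(−31.98λ), i.e. Gamma(11, 31.98).
Mode = (a−1)/b = 10/31.98 ≈ 0.3127.

λ̂_MAP = 0.3127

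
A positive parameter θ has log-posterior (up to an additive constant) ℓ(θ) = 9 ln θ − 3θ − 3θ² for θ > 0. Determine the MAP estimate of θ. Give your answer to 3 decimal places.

ℓ'(θ) = 9/θ − 3 − 6θ. Setting this to zero and multiplying by θ: 6θ² + 3θ − 9 = 0.
θ = (−3 + √(3² + 4·6·9)) / (2·6) = (−3 + √225) / 12 = (−3 + 15)/12 = 1.
ℓ''(θ) = −9/θ² − 6 < 0, confirming a maximum.

θ̂_MAP = 1.000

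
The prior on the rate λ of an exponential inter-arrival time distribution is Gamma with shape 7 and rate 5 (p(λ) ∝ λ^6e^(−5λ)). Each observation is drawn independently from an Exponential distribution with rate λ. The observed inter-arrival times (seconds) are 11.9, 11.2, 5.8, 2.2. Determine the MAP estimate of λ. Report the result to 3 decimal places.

The Exponential(rate=λ) likelihood is ∝ λ^n e^(−λΣtᵢ). Here n = 4 and Σtᵢ = 11.9 + 11.2 + 5.8 + 2.2 = 31.1.
Posterior ∝ λ^6e^(−5λ) · λ^4e^(−31.1λ) = λ^10e^(−36.1λ), i.e. Gamma(11, 36.1).
Mode = (a−1)/b = 10/36.1 ≈ 0.277.

λ̂_MAP = 0.277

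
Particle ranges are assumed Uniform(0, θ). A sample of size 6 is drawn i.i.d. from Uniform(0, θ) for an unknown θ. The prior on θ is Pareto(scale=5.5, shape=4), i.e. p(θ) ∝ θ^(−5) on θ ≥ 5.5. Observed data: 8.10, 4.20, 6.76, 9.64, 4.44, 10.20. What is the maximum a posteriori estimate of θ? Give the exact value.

The Uniform(0, θ) likelihood is θ^(−n) for θ ≥ max(xᵢ), zero otherwise. Here max(xᵢ) = 10.20.
Posterior ∝ θ^(−5) · θ^(−6) = θ^(−11) on θ ≥ max(5.5, 10.20) = 10.20.
This density is strictly decreasing in θ, so the posterior mode lies at the lower boundary of the support.

θ̂_MAP = 10.20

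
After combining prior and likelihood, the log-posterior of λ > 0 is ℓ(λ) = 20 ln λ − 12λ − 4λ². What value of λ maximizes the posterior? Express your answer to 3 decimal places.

ℓ'(λ) = 20/λ − 12 − 8λ. Setting this to zero and multiplying by λ: 8λ² + 12λ − 20 = 0.
λ = (−12 + √(12² + 4·8·20)) / (2·8) = (−12 + √784) / 16 = (−12 + 28)/16 = 1.
ℓ''(λ) = −20/λ² − 8 < 0, confirming a maximum.

λ̂_MAP = 1.000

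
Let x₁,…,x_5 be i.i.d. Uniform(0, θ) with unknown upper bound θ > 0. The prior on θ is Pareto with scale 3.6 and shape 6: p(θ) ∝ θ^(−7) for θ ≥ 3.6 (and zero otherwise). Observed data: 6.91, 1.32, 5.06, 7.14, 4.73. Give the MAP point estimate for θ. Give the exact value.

θ̂_MAP = 7.14

The Uniform(0, θ) likelihood is θ^(−n) for θ ≥ max(xᵢ), zero otherwise. Here max(xᵢ) = 7.14.
Posterior ∝ θ^(−7) · θ^(−5) = θ^(−12) on θ ≥ max(3.6, 7.14) = 7.14.
This density is strictly decreasing in θ, so the posterior mode lies at the lower boundary of the support.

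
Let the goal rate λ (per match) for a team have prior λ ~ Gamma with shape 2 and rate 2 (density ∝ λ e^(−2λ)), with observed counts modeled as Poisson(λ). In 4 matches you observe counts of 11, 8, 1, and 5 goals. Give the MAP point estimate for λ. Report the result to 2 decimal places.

λ̂_MAP = 4.33

Σxᵢ = 11+8+1+5 = 25, with n = 4.
Posterior ∝ λe^(−2λ) · λ^25e^(−4λ) = λ^26e^(−6λ), i.e. Gamma(shape=27, rate=6).
The mode of a Gamma(a, b) with a ≥ 1 (shape–rate) is (a−1)/b = 26/6 ≈ 4.33.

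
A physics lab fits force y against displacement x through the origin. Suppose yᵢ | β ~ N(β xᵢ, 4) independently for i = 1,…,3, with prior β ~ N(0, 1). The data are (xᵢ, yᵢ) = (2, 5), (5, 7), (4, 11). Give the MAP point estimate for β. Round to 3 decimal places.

log p(β | y) = −Σ(yᵢ − βxᵢ)²/(2·4) − β²/(2·1) + const.
Setting the derivative to zero: Σxᵢ(yᵢ − βxᵢ)/4 − β/1 = 0, so β = Σxᵢyᵢ / (Σxᵢ² + σ²/τ²).
Σxᵢyᵢ = 2·5 + 5·7 + 4·11 = 89; Σxᵢ² = 45; σ²/τ² = 4.
β̂_MAP = 89 / (45 + 4) = 89/49 ≈ 1.816.

β̂_MAP = 1.816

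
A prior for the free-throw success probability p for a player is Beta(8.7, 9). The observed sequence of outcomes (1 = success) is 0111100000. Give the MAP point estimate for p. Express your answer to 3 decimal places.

Prior: Beta(8.7, 9).
Data: 4 successes in 10 trials (from the sequence). The binomial likelihood contributes p^4(1−p)^6, so the posterior is Beta(8.7+4, 9+6) = Beta(12.7, 15).
For Beta(a, b) with a, b > 1 the mode is (a−1)/(a+b−2) = 11.7/25.7 ≈ 0.455.

p̂_MAP = 0.455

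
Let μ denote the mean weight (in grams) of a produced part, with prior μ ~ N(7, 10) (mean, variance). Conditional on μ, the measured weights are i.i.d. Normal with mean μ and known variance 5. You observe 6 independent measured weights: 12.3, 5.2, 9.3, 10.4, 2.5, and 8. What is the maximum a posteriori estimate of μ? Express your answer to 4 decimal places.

n = 6; x̄ = (12.3 + 5.2 + 9.3 + 10.4 + 2.5 + 8)/6 = 47.7/6 = 7.95.
For a Normal prior and Normal likelihood with known variance, the posterior is Normal; its mode equals its mean, the precision-weighted average.
Prior precision 1/σ₀² = 1/10 = 0.1; data precision n/σ² = 6/5 = 1.2.
μ̂ = (0.1·7 + 1.2·7.95) / (0.1 + 1.2) = 10.24/1.3 = 512/65 ≈ 7.8769.

μ̂_MAP = 7.8769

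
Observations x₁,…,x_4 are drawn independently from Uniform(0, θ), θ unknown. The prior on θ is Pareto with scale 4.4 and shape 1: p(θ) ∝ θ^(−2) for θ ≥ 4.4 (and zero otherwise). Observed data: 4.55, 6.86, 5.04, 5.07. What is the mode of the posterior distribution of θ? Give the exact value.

The Uniform(0, θ) likelihood is θ^(−n) for θ ≥ max(xᵢ), zero otherwise. Here max(xᵢ) = 6.86.
Posterior ∝ θ^(−2) · θ^(−4) = θ^(−6) on θ ≥ max(4.4, 6.86) = 6.86.
This density is strictly decreasing in θ, so the posterior mode lies at the lower boundary of the support.

θ̂_MAP = 6.86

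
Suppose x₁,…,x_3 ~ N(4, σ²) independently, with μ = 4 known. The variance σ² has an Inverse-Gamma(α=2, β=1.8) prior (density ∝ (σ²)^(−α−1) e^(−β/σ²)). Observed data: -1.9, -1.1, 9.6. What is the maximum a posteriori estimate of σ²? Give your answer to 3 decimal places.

σ̂²_MAP = 10.642

Sum of squared deviations about the known mean: SS = (-1.9−4)² + (-1.1−4)² + (9.6−4)² = 92.18.
The Normal likelihood contributes (σ²)^(−n/2) exp(−SS/(2σ²)), so the posterior is Inverse-Gamma(α + n/2, β + SS/2) = Inverse-Gamma(3.5, 47.89).
The mode of Inverse-Gamma(a, b) is b/(a+1) = 47.89/4.5 ≈ 10.642.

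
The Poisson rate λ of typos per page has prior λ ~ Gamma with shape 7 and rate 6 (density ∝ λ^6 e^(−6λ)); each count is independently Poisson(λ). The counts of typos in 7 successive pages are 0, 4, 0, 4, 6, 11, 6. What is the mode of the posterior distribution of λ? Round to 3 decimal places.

Σxᵢ = 0+4+0+4+6+11+6 = 31, with n = 7.
Posterior ∝ λ^6e^(−6λ) · λ^31e^(−7λ) = λ^37e^(−13λ), i.e. Gamma(shape=38, rate=13).
The mode of a Gamma(a, b) with a ≥ 1 (shape–rate) is (a−1)/b = 37/13 ≈ 2.846.

λ̂_MAP = 2.846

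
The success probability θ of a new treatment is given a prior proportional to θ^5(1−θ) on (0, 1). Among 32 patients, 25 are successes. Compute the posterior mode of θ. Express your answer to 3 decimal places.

The prior density ∝ θ^5(1−θ)^1 is the kernel of Beta(6, 2).
Data: 25 successes in 32 trials. The binomial likelihood contributes θ^25(1−θ)^7, so the posterior is Beta(6+25, 2+7) = Beta(31, 9).
For Beta(a, b) with a, b > 1 the mode is (a−1)/(a+b−2) = 30/38 ≈ 0.789.

θ̂_MAP = 0.789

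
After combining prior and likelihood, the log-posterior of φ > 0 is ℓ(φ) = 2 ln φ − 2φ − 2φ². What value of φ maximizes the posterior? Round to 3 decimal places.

ℓ'(φ) = 2/φ − 2 − 4φ. Setting this to zero and multiplying by φ: 4φ² + 2φ − 2 = 0.
φ = (−2 + √(2² + 4·4·2)) / (2·4) = (−2 + √36) / 8 = (−2 + 6)/8 = 1/2.
ℓ''(φ) = −2/φ² − 4 < 0, confirming a maximum.

φ̂_MAP = 0.500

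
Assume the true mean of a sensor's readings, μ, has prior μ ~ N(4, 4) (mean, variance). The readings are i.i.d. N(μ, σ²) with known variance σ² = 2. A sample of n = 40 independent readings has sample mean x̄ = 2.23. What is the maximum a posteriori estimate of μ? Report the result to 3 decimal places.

μ̂_MAP = 2.252

n = 40, x̄ = 2.23.
For a Normal prior and Normal likelihood with known variance, the posterior is Normal; its mode equals its mean, the precision-weighted average.
Prior precision 1/σ₀² = 1/4 = 0.25; data precision n/σ² = 40/2 = 20.
μ̂ = (0.25·4 + 20·2.23) / (0.25 + 20) = 45.6/20.25 = 304/135 ≈ 2.252.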